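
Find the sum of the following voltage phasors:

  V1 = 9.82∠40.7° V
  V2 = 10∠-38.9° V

Step 1 — Convert each phasor to rectangular form:
  V1 = 9.82·(cos(40.7°) + j·sin(40.7°)) = 7.445 + j6.404 V
  V2 = 10·(cos(-38.9°) + j·sin(-38.9°)) = 7.782 - j6.28 V
Step 2 — Sum components: V_total = 15.23 + j0.124 V.
Step 3 — Convert to polar: |V_total| = 15.23 V, ∠V_total = 0.5°.

V_total = 15.23∠0.5° V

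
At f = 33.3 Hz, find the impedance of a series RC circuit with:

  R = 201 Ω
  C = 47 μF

Step 1 — Angular frequency: ω = 2π·f = 2π·33.3 = 209.2 rad/s.
Step 2 — Component impedances:
  R: Z = R = 201 Ω
  C: Z = 1/(jωC) = -j/(ω·C) = 0 - j101.7 Ω
Step 3 — Series combination: Z_total = R + C = 201 - j101.7 Ω = 225.3∠-26.8° Ω.

Z = 201 - j101.7 Ω = 225.3∠-26.8° Ω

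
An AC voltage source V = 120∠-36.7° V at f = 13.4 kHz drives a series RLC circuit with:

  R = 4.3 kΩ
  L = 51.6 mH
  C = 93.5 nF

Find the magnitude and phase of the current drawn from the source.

Step 1 — Angular frequency: ω = 2π·f = 2π·1.34e+04 = 8.419e+04 rad/s.
Step 2 — Component impedances:
  R: Z = R = 4300 Ω
  L: Z = jωL = j·8.419e+04·0.0516 = 0 + j4344 Ω
  C: Z = 1/(jωC) = -j/(ω·C) = 0 - j127 Ω
Step 3 — Series combination: Z_total = R + L + C = 4300 + j4217 Ω = 6023∠44.4° Ω.
Step 4 — Source phasor: V = 120∠-36.7° V = 96.21 - j71.72 V.
Step 5 — Ohm's law: I = V / Z_total = (96.21 - j71.72) / (4300 + j4217) = 0.003067 - j0.01969 A.
Step 6 — Convert to polar: |I| = 0.01992 A, ∠I = -81.1°.

I = 0.01992∠-81.1° A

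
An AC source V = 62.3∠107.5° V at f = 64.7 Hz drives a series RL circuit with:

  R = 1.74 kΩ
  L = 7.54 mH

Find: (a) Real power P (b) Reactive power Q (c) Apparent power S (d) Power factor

Step 1 — Angular frequency: ω = 2π·f = 2π·64.7 = 406.5 rad/s.
Step 2 — Component impedances:
  R: Z = R = 1740 Ω
  L: Z = jωL = j·406.5·0.00754 = 0 + j3.065 Ω
Step 3 — Series combination: Z_total = R + L = 1740 + j3.065 Ω = 1740∠0.1° Ω.
Step 4 — Source phasor: V = 62.3∠107.5° V = -18.73 + j59.42 V.
Step 5 — Current: I = V / Z = -0.01071 + j0.03417 A = 0.0358∠107.4° A.
Step 6 — Complex power: S = V·I* = 2.231 + j0.003929 VA.
Step 7 — Real power: P = Re(S) = 2.231 W.
Step 8 — Reactive power: Q = Im(S) = 0.003929 VAR.
Step 9 — Apparent power: |S| = 2.231 VA.
Step 10 — Power factor: PF = P/|S| = 1 (lagging).

(a) P = 2.231 W  (b) Q = 0.003929 VAR  (c) S = 2.231 VA  (d) PF = 1 (lagging)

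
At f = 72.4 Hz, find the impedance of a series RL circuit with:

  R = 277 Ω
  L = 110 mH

Step 1 — Angular frequency: ω = 2π·f = 2π·72.4 = 454.9 rad/s.
Step 2 — Component impedances:
  R: Z = R = 277 Ω
  L: Z = jωL = j·454.9·0.11 = 0 + j50.04 Ω
Step 3 — Series combination: Z_total = R + L = 277 + j50.04 Ω = 281.5∠10.2° Ω.

Z = 277 + j50.04 Ω = 281.5∠10.2° Ω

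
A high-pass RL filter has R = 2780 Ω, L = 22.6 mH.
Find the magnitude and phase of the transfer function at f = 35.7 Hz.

Step 1 — Angular frequency: ω = 2π·35.7 = 224.3 rad/s.
Step 2 — Transfer function: H(jω) = jωL/(R + jωL).
Step 3 — Numerator jωL = j·5.069; denominator R + jωL = 2780 + j5.069.
Step 4 — H = 3.325e-06 + j0.001824.
Step 5 — Magnitude: |H| = 0.001824 (-54.8 dB); phase: φ = 89.9°.

|H| = 0.001824 (-54.8 dB), φ = 89.9°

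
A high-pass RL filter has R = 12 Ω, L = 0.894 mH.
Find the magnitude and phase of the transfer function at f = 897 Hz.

Step 1 — Angular frequency: ω = 2π·897 = 5636 rad/s.
Step 2 — Transfer function: H(jω) = jωL/(R + jωL).
Step 3 — Numerator jωL = j·5.039; denominator R + jωL = 12 + j5.039.
Step 4 — H = 0.1499 + j0.357.
Step 5 — Magnitude: |H| = 0.3871 (-8.2 dB); phase: φ = 67.2°.

|H| = 0.3871 (-8.2 dB), φ = 67.2°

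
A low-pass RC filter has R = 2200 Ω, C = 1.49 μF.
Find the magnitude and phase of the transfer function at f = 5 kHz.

Step 1 — Angular frequency: ω = 2π·5000 = 3.142e+04 rad/s.
Step 2 — Transfer function: H(jω) = 1/(1 + jωRC).
Step 3 — Denominator: 1 + jωRC = 1 + j·3.142e+04·2200·1.49e-06 = 1 + j103.
Step 4 — H = 9.428e-05 - j0.00971.
Step 5 — Magnitude: |H| = 0.00971 (-40.3 dB); phase: φ = -89.4°.

|H| = 0.00971 (-40.3 dB), φ = -89.4°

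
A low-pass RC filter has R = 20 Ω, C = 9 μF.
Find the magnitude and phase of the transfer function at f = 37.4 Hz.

Step 1 — Angular frequency: ω = 2π·37.4 = 235 rad/s.
Step 2 — Transfer function: H(jω) = 1/(1 + jωRC).
Step 3 — Denominator: 1 + jωRC = 1 + j·235·20·9e-06 = 1 + j0.0423.
Step 4 — H = 0.9982 - j0.04222.
Step 5 — Magnitude: |H| = 0.9991 (-0.0 dB); phase: φ = -2.4°.

|H| = 0.9991 (-0.0 dB), φ = -2.4°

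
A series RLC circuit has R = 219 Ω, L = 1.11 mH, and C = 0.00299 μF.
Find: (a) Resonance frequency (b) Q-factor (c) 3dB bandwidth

Step 1 — Resonance: ω₀ = 1/√(LC) = 1/√(0.00111·2.99e-09) = 5.489e+05 rad/s.
Step 2 — f₀ = ω₀/(2π) = 8.736e+04 Hz.
Step 3 — Series Q: Q = ω₀L/R = 5.489e+05·0.00111/219 = 2.782.
Step 4 — Bandwidth: Δω = ω₀/Q = 1.973e+05 rad/s; BW = Δω/(2π) = 3.14e+04 Hz.

(a) f₀ = 8.736e+04 Hz  (b) Q = 2.782  (c) BW = 3.14e+04 Hz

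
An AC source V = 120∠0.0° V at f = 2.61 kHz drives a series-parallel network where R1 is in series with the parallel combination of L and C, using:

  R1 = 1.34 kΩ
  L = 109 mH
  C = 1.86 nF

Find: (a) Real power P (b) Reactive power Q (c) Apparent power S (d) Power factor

Step 1 — Angular frequency: ω = 2π·f = 2π·2610 = 1.64e+04 rad/s.
Step 2 — Component impedances:
  R1: Z = R = 1340 Ω
  L: Z = jωL = j·1.64e+04·0.109 = 0 + j1788 Ω
  C: Z = 1/(jωC) = -j/(ω·C) = 0 - j3.278e+04 Ω
Step 3 — Parallel branch: L || C = 1/(1/L + 1/C) = 0 + j1891 Ω.
Step 4 — Series with R1: Z_total = R1 + (L || C) = 1340 + j1891 Ω = 2317∠54.7° Ω.
Step 5 — Source phasor: V = 120∠0.0° V = 120 V.
Step 6 — Current: I = V / Z = 0.02994 - j0.04225 A = 0.05178∠-54.7° A.
Step 7 — Complex power: S = V·I* = 3.593 + j5.07 VA.
Step 8 — Real power: P = Re(S) = 3.593 W.
Step 9 — Reactive power: Q = Im(S) = 5.07 VAR.
Step 10 — Apparent power: |S| = 6.214 VA.
Step 11 — Power factor: PF = P/|S| = 0.5783 (lagging).

(a) P = 3.593 W  (b) Q = 5.07 VAR  (c) S = 6.214 VA  (d) PF = 0.5783 (lagging)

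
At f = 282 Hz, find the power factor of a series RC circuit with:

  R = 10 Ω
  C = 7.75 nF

Step 1 — Angular frequency: ω = 2π·f = 2π·282 = 1772 rad/s.
Step 2 — Component impedances:
  R: Z = R = 10 Ω
  C: Z = 1/(jωC) = -j/(ω·C) = 0 - j7.282e+04 Ω
Step 3 — Series combination: Z_total = R + C = 10 - j7.282e+04 Ω = 7.282e+04∠-90.0° Ω.
Step 4 — Power factor: PF = cos(φ) = Re(Z)/|Z| = 10/7.282e+04 = 0.0001373.
Step 5 — Type: Im(Z) = -7.282e+04 ⇒ leading (phase φ = -90.0°).

PF = 0.0001373 (leading, φ = -90.0°)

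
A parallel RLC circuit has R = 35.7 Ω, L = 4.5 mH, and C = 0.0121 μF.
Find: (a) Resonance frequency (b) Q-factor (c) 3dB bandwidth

Step 1 — Resonance: ω₀ = 1/√(LC) = 1/√(0.0045·1.21e-08) = 1.355e+05 rad/s.
Step 2 — f₀ = ω₀/(2π) = 2.157e+04 Hz.
Step 3 — Parallel Q: Q = R/(ω₀L) = 35.7/(1.355e+05·0.0045) = 0.05854.
Step 4 — Bandwidth: Δω = ω₀/Q = 2.315e+06 rad/s; BW = Δω/(2π) = 3.684e+05 Hz.

(a) f₀ = 2.157e+04 Hz  (b) Q = 0.05854  (c) BW = 3.684e+05 Hz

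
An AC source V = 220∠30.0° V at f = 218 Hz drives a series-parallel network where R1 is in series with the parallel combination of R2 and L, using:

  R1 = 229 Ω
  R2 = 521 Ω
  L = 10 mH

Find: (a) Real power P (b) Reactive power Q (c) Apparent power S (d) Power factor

Step 1 — Angular frequency: ω = 2π·f = 2π·218 = 1370 rad/s.
Step 2 — Component impedances:
  R1: Z = R = 229 Ω
  R2: Z = R = 521 Ω
  L: Z = jωL = j·1370·0.01 = 0 + j13.7 Ω
Step 3 — Parallel branch: R2 || L = 1/(1/R2 + 1/L) = 0.3599 + j13.69 Ω.
Step 4 — Series with R1: Z_total = R1 + (R2 || L) = 229.4 + j13.69 Ω = 229.8∠3.4° Ω.
Step 5 — Source phasor: V = 220∠30.0° V = 190.5 + j110 V.
Step 6 — Current: I = V / Z = 0.8563 + j0.4285 A = 0.9575∠26.6° A.
Step 7 — Complex power: S = V·I* = 210.3 + j12.55 VA.
Step 8 — Real power: P = Re(S) = 210.3 W.
Step 9 — Reactive power: Q = Im(S) = 12.55 VAR.
Step 10 — Apparent power: |S| = 210.6 VA.
Step 11 — Power factor: PF = P/|S| = 0.9982 (lagging).

(a) P = 210.3 W  (b) Q = 12.55 VAR  (c) S = 210.6 VA  (d) PF = 0.9982 (lagging)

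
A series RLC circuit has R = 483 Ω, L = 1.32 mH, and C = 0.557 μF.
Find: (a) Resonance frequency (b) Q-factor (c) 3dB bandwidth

Step 1 — Resonance condition Im(Z)=0 gives ω₀ = 1/√(LC).
Step 2 — ω₀ = 1/√(0.00132·5.57e-07) = 3.688e+04 rad/s.
Step 3 — f₀ = ω₀/(2π) = 5870 Hz.
Step 4 — Series Q: Q = ω₀L/R = 3.688e+04·0.00132/483 = 0.1008.
Step 5 — 3dB bandwidth: Δω = ω₀/Q = 3.659e+05 rad/s; BW = Δω/(2π) = 5.824e+04 Hz.

(a) f₀ = 5870 Hz  (b) Q = 0.1008  (c) BW = 5.824e+04 Hz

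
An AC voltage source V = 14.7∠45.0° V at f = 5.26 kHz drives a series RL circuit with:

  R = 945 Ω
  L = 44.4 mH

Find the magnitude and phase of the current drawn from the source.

Step 1 — Angular frequency: ω = 2π·f = 2π·5260 = 3.305e+04 rad/s.
Step 2 — Component impedances:
  R: Z = R = 945 Ω
  L: Z = jωL = j·3.305e+04·0.0444 = 0 + j1467 Ω
Step 3 — Series combination: Z_total = R + L = 945 + j1467 Ω = 1745∠57.2° Ω.
Step 4 — Source phasor: V = 14.7∠45.0° V = 10.39 + j10.39 V.
Step 5 — Ohm's law: I = V / Z_total = (10.39 + j10.39) / (945 + j1467) = 0.008232 - j0.001783 A.
Step 6 — Convert to polar: |I| = 0.008422 A, ∠I = -12.2°.

I = 0.008422∠-12.2° A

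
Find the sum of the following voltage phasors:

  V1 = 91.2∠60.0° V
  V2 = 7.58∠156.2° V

Step 1 — Convert each phasor to rectangular form:
  V1 = 91.2·(cos(60.0°) + j·sin(60.0°)) = 45.6 + j78.98 V
  V2 = 7.58·(cos(156.2°) + j·sin(156.2°)) = -6.935 + j3.059 V
Step 2 — Sum components: V_total = 38.66 + j82.04 V.
Step 3 — Convert to polar: |V_total| = 90.69 V, ∠V_total = 64.8°.

V_total = 90.69∠64.8° V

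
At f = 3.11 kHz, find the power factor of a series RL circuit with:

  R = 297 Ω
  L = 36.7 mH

Step 1 — Angular frequency: ω = 2π·f = 2π·3110 = 1.954e+04 rad/s.
Step 2 — Component impedances:
  R: Z = R = 297 Ω
  L: Z = jωL = j·1.954e+04·0.0367 = 0 + j717.1 Ω
Step 3 — Series combination: Z_total = R + L = 297 + j717.1 Ω = 776.2∠67.5° Ω.
Step 4 — Power factor: PF = cos(φ) = Re(Z)/|Z| = 297/776.2 = 0.3826.
Step 5 — Type: Im(Z) = 717.1 ⇒ lagging (phase φ = 67.5°).

PF = 0.3826 (lagging, φ = 67.5°)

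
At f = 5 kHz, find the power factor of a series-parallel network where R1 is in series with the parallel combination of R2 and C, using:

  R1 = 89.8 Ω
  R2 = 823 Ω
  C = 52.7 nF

Step 1 — Angular frequency: ω = 2π·f = 2π·5000 = 3.142e+04 rad/s.
Step 2 — Component impedances:
  R1: Z = R = 89.8 Ω
  R2: Z = R = 823 Ω
  C: Z = 1/(jωC) = -j/(ω·C) = 0 - j604 Ω
Step 3 — Parallel branch: R2 || C = 1/(1/R2 + 1/C) = 288.1 - j392.6 Ω.
Step 4 — Series with R1: Z_total = R1 + (R2 || C) = 377.9 - j392.6 Ω = 544.9∠-46.1° Ω.
Step 5 — Power factor: PF = cos(φ) = Re(Z)/|Z| = 377.9/544.9 = 0.6935.
Step 6 — Type: Im(Z) = -392.6 ⇒ leading (phase φ = -46.1°).

PF = 0.6935 (leading, φ = -46.1°)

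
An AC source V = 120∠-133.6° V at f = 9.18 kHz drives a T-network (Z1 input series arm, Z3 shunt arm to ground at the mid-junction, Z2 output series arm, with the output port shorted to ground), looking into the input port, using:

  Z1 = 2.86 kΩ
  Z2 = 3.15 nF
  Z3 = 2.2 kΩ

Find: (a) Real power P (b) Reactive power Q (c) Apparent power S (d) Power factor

Step 1 — Angular frequency: ω = 2π·f = 2π·9180 = 5.768e+04 rad/s.
Step 2 — Component impedances:
  Z1: Z = R = 2860 Ω
  Z2: Z = 1/(jωC) = -j/(ω·C) = 0 - j5504 Ω
  Z3: Z = R = 2200 Ω
Step 3 — With the output port shorted to ground, the output series arm Z2 runs from the junction to ground; the shunt arm Z3 also runs from the junction to ground. They appear in parallel: Z3 || Z2 = 1897 - j758.2 Ω.
Step 4 — Series with input arm Z1: Z_in = Z1 + (Z3 || Z2) = 4757 - j758.2 Ω = 4817∠-9.1° Ω.
Step 5 — Source phasor: V = 120∠-133.6° V = -82.75 - j86.9 V.
Step 6 — Current: I = V / Z = -0.01413 - j0.02052 A = 0.02491∠-124.5° A.
Step 7 — Complex power: S = V·I* = 2.952 - j0.4706 VA.
Step 8 — Real power: P = Re(S) = 2.952 W.
Step 9 — Reactive power: Q = Im(S) = -0.4706 VAR.
Step 10 — Apparent power: |S| = 2.989 VA.
Step 11 — Power factor: PF = P/|S| = 0.9875 (leading).

(a) P = 2.952 W  (b) Q = -0.4706 VAR  (c) S = 2.989 VA  (d) PF = 0.9875 (leading)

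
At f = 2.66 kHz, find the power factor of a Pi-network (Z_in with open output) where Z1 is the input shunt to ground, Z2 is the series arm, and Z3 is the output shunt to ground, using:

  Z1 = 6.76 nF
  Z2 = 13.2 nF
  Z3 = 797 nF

Step 1 — Angular frequency: ω = 2π·f = 2π·2660 = 1.671e+04 rad/s.
Step 2 — Component impedances:
  Z1: Z = 1/(jωC) = -j/(ω·C) = 0 - j8851 Ω
  Z2: Z = 1/(jωC) = -j/(ω·C) = 0 - j4533 Ω
  Z3: Z = 1/(jωC) = -j/(ω·C) = 0 - j75.07 Ω
Step 3 — With open output, the series arm Z2 and the output shunt Z3 appear in series to ground: Z2 + Z3 = 0 - j4608 Ω.
Step 4 — Parallel with input shunt Z1: Z_in = Z1 || (Z2 + Z3) = 0 - j3030 Ω = 3030∠-90.0° Ω.
Step 5 — Power factor: PF = cos(φ) = Re(Z)/|Z| = 0/3030 = 0.
Step 6 — Type: Im(Z) = -3030 ⇒ leading (phase φ = -90.0°).

PF = 0 (leading, φ = -90.0°)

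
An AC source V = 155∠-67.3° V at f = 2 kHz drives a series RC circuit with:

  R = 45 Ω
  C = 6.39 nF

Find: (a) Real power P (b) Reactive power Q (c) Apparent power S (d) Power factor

Step 1 — Angular frequency: ω = 2π·f = 2π·2000 = 1.257e+04 rad/s.
Step 2 — Component impedances:
  R: Z = R = 45 Ω
  C: Z = 1/(jωC) = -j/(ω·C) = 0 - j1.245e+04 Ω
Step 3 — Series combination: Z_total = R + C = 45 - j1.245e+04 Ω = 1.245e+04∠-89.8° Ω.
Step 4 — Source phasor: V = 155∠-67.3° V = 59.82 - j143 V.
Step 5 — Current: I = V / Z = 0.0115 + j0.004762 A = 0.01245∠22.5° A.
Step 6 — Complex power: S = V·I* = 0.006971 - j1.929 VA.
Step 7 — Real power: P = Re(S) = 0.006971 W.
Step 8 — Reactive power: Q = Im(S) = -1.929 VAR.
Step 9 — Apparent power: |S| = 1.929 VA.
Step 10 — Power factor: PF = P/|S| = 0.003613 (leading).

(a) P = 0.006971 W  (b) Q = -1.929 VAR  (c) S = 1.929 VA  (d) PF = 0.003613 (leading)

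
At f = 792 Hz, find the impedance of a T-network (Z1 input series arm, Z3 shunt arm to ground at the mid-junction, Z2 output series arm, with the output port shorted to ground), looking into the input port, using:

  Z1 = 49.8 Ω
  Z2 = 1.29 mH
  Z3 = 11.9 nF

Step 1 — Angular frequency: ω = 2π·f = 2π·792 = 4976 rad/s.
Step 2 — Component impedances:
  Z1: Z = R = 49.8 Ω
  Z2: Z = jωL = j·4976·0.00129 = 0 + j6.419 Ω
  Z3: Z = 1/(jωC) = -j/(ω·C) = 0 - j1.689e+04 Ω
Step 3 — With the output port shorted to ground, the output series arm Z2 runs from the junction to ground; the shunt arm Z3 also runs from the junction to ground. They appear in parallel: Z3 || Z2 = 0 + j6.422 Ω.
Step 4 — Series with input arm Z1: Z_in = Z1 + (Z3 || Z2) = 49.8 + j6.422 Ω = 50.21∠7.3° Ω.

Z = 49.8 + j6.422 Ω = 50.21∠7.3° Ω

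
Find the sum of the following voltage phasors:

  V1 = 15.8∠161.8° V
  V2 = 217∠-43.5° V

Step 1 — Convert each phasor to rectangular form:
  V1 = 15.8·(cos(161.8°) + j·sin(161.8°)) = -15.01 + j4.935 V
  V2 = 217·(cos(-43.5°) + j·sin(-43.5°)) = 157.4 - j149.4 V
Step 2 — Sum components: V_total = 142.4 - j144.4 V.
Step 3 — Convert to polar: |V_total| = 202.8 V, ∠V_total = -45.4°.

V_total = 202.8∠-45.4° V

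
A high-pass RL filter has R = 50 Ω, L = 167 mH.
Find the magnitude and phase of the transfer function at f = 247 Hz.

Step 1 — Angular frequency: ω = 2π·247 = 1552 rad/s.
Step 2 — Transfer function: H(jω) = jωL/(R + jωL).
Step 3 — Numerator jωL = j·259.2; denominator R + jωL = 50 + j259.2.
Step 4 — H = 0.9641 + j0.186.
Step 5 — Magnitude: |H| = 0.9819 (-0.2 dB); phase: φ = 10.9°.

|H| = 0.9819 (-0.2 dB), φ = 10.9°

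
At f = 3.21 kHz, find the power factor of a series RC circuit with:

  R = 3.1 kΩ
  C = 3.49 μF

Step 1 — Angular frequency: ω = 2π·f = 2π·3210 = 2.017e+04 rad/s.
Step 2 — Component impedances:
  R: Z = R = 3100 Ω
  C: Z = 1/(jωC) = -j/(ω·C) = 0 - j14.21 Ω
Step 3 — Series combination: Z_total = R + C = 3100 - j14.21 Ω = 3100∠-0.3° Ω.
Step 4 — Power factor: PF = cos(φ) = Re(Z)/|Z| = 3100/3100 = 1.
Step 5 — Type: Im(Z) = -14.21 ⇒ leading (phase φ = -0.3°).

PF = 1 (leading, φ = -0.3°)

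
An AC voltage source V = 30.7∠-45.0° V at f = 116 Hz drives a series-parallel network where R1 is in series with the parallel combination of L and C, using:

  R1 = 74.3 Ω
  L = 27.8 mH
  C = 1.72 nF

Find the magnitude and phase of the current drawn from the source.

Step 1 — Angular frequency: ω = 2π·f = 2π·116 = 728.8 rad/s.
Step 2 — Component impedances:
  R1: Z = R = 74.3 Ω
  L: Z = jωL = j·728.8·0.0278 = 0 + j20.26 Ω
  C: Z = 1/(jωC) = -j/(ω·C) = 0 - j7.977e+05 Ω
Step 3 — Parallel branch: L || C = 1/(1/L + 1/C) = 0 + j20.26 Ω.
Step 4 — Series with R1: Z_total = R1 + (L || C) = 74.3 + j20.26 Ω = 77.01∠15.3° Ω.
Step 5 — Source phasor: V = 30.7∠-45.0° V = 21.71 - j21.71 V.
Step 6 — Ohm's law: I = V / Z_total = (21.71 - j21.71) / (74.3 + j20.26) = 0.1978 - j0.3461 A.
Step 7 — Convert to polar: |I| = 0.3986 A, ∠I = -60.3°.

I = 0.3986∠-60.3° A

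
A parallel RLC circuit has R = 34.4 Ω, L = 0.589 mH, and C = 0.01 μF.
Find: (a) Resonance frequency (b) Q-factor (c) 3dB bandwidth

Step 1 — Resonance: ω₀ = 1/√(LC) = 1/√(0.000589·1e-08) = 4.12e+05 rad/s.
Step 2 — f₀ = ω₀/(2π) = 6.558e+04 Hz.
Step 3 — Parallel Q: Q = R/(ω₀L) = 34.4/(4.12e+05·0.000589) = 0.1417.
Step 4 — Bandwidth: Δω = ω₀/Q = 2.907e+06 rad/s; BW = Δω/(2π) = 4.627e+05 Hz.

(a) f₀ = 6.558e+04 Hz  (b) Q = 0.1417  (c) BW = 4.627e+05 Hz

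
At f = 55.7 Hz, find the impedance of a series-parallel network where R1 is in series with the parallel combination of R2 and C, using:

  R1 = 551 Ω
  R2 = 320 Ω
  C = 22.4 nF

Step 1 — Angular frequency: ω = 2π·f = 2π·55.7 = 350 rad/s.
Step 2 — Component impedances:
  R1: Z = R = 551 Ω
  R2: Z = R = 320 Ω
  C: Z = 1/(jωC) = -j/(ω·C) = 0 - j1.276e+05 Ω
Step 3 — Parallel branch: R2 || C = 1/(1/R2 + 1/C) = 320 - j0.8027 Ω.
Step 4 — Series with R1: Z_total = R1 + (R2 || C) = 871 - j0.8027 Ω = 871∠-0.1° Ω.

Z = 871 - j0.8027 Ω = 871∠-0.1° Ω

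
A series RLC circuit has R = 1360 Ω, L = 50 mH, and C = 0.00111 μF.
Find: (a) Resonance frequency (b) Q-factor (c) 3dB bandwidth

Step 1 — Resonance: ω₀ = 1/√(LC) = 1/√(0.05·1.11e-09) = 1.342e+05 rad/s.
Step 2 — f₀ = ω₀/(2π) = 2.136e+04 Hz.
Step 3 — Series Q: Q = ω₀L/R = 1.342e+05·0.05/1360 = 4.935.
Step 4 — Bandwidth: Δω = ω₀/Q = 2.72e+04 rad/s; BW = Δω/(2π) = 4329 Hz.

(a) f₀ = 2.136e+04 Hz  (b) Q = 4.935  (c) BW = 4329 Hz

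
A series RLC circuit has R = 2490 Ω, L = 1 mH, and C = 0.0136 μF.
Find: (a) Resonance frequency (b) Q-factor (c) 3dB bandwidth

Step 1 — Resonance: ω₀ = 1/√(LC) = 1/√(0.001·1.36e-08) = 2.712e+05 rad/s.
Step 2 — f₀ = ω₀/(2π) = 4.316e+04 Hz.
Step 3 — Series Q: Q = ω₀L/R = 2.712e+05·0.001/2490 = 0.1089.
Step 4 — Bandwidth: Δω = ω₀/Q = 2.49e+06 rad/s; BW = Δω/(2π) = 3.963e+05 Hz.

(a) f₀ = 4.316e+04 Hz  (b) Q = 0.1089  (c) BW = 3.963e+05 Hz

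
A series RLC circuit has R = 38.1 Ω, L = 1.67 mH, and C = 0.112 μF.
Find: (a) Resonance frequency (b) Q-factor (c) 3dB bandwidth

Step 1 — Resonance condition Im(Z)=0 gives ω₀ = 1/√(LC).
Step 2 — ω₀ = 1/√(0.00167·1.12e-07) = 7.312e+04 rad/s.
Step 3 — f₀ = ω₀/(2π) = 1.164e+04 Hz.
Step 4 — Series Q: Q = ω₀L/R = 7.312e+04·0.00167/38.1 = 3.205.
Step 5 — 3dB bandwidth: Δω = ω₀/Q = 2.281e+04 rad/s; BW = Δω/(2π) = 3631 Hz.

(a) f₀ = 1.164e+04 Hz  (b) Q = 3.205  (c) BW = 3631 Hz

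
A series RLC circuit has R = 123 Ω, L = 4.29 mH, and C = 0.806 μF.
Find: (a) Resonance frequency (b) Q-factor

Step 1 — Resonance condition Im(Z)=0 gives ω₀ = 1/√(LC).
Step 2 — ω₀ = 1/√(0.00429·8.06e-07) = 1.701e+04 rad/s.
Step 3 — f₀ = ω₀/(2π) = 2707 Hz.
Step 4 — Series Q: Q = ω₀L/R = 1.701e+04·0.00429/123 = 0.5931.

(a) f₀ = 2707 Hz  (b) Q = 0.5931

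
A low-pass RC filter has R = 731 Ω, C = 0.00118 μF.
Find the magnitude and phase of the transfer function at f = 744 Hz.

Step 1 — Angular frequency: ω = 2π·744 = 4675 rad/s.
Step 2 — Transfer function: H(jω) = 1/(1 + jωRC).
Step 3 — Denominator: 1 + jωRC = 1 + j·4675·731·1.18e-09 = 1 + j0.004032.
Step 4 — H = 1 - j0.004032.
Step 5 — Magnitude: |H| = 1 (-0.0 dB); phase: φ = -0.2°.

|H| = 1 (-0.0 dB), φ = -0.2°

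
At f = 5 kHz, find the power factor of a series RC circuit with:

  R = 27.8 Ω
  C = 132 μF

Step 1 — Angular frequency: ω = 2π·f = 2π·5000 = 3.142e+04 rad/s.
Step 2 — Component impedances:
  R: Z = R = 27.8 Ω
  C: Z = 1/(jωC) = -j/(ω·C) = 0 - j0.2411 Ω
Step 3 — Series combination: Z_total = R + C = 27.8 - j0.2411 Ω = 27.8∠-0.5° Ω.
Step 4 — Power factor: PF = cos(φ) = Re(Z)/|Z| = 27.8/27.8 = 1.
Step 5 — Type: Im(Z) = -0.2411 ⇒ leading (phase φ = -0.5°).

PF = 1 (leading, φ = -0.5°)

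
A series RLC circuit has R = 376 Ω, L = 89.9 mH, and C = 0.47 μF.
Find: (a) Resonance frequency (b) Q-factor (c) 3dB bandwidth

Step 1 — Resonance condition Im(Z)=0 gives ω₀ = 1/√(LC).
Step 2 — ω₀ = 1/√(0.0899·4.7e-07) = 4865 rad/s.
Step 3 — f₀ = ω₀/(2π) = 774.3 Hz.
Step 4 — Series Q: Q = ω₀L/R = 4865·0.0899/376 = 1.163.
Step 5 — 3dB bandwidth: Δω = ω₀/Q = 4182 rad/s; BW = Δω/(2π) = 665.7 Hz.

(a) f₀ = 774.3 Hz  (b) Q = 1.163  (c) BW = 665.7 Hz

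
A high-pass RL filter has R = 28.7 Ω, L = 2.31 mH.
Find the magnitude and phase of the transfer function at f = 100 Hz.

Step 1 — Angular frequency: ω = 2π·100 = 628.3 rad/s.
Step 2 — Transfer function: H(jω) = jωL/(R + jωL).
Step 3 — Numerator jωL = j·1.451; denominator R + jωL = 28.7 + j1.451.
Step 4 — H = 0.002551 + j0.05044.
Step 5 — Magnitude: |H| = 0.05051 (-25.9 dB); phase: φ = 87.1°.

|H| = 0.05051 (-25.9 dB), φ = 87.1°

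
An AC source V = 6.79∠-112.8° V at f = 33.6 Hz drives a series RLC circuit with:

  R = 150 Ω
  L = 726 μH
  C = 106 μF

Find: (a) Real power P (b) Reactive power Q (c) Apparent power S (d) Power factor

Step 1 — Angular frequency: ω = 2π·f = 2π·33.6 = 211.1 rad/s.
Step 2 — Component impedances:
  R: Z = R = 150 Ω
  L: Z = jωL = j·211.1·0.000726 = 0 + j0.1533 Ω
  C: Z = 1/(jωC) = -j/(ω·C) = 0 - j44.69 Ω
Step 3 — Series combination: Z_total = R + L + C = 150 - j44.53 Ω = 156.5∠-16.5° Ω.
Step 4 — Source phasor: V = 6.79∠-112.8° V = -2.631 - j6.259 V.
Step 5 — Current: I = V / Z = -0.004735 - j0.04314 A = 0.04339∠-96.3° A.
Step 6 — Complex power: S = V·I* = 0.2825 - j0.08386 VA.
Step 7 — Real power: P = Re(S) = 0.2825 W.
Step 8 — Reactive power: Q = Im(S) = -0.08386 VAR.
Step 9 — Apparent power: |S| = 0.2946 VA.
Step 10 — Power factor: PF = P/|S| = 0.9586 (leading).

(a) P = 0.2825 W  (b) Q = -0.08386 VAR  (c) S = 0.2946 VA  (d) PF = 0.9586 (leading)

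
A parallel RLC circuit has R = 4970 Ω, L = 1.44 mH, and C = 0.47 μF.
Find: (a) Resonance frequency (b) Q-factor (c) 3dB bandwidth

Step 1 — Resonance: ω₀ = 1/√(LC) = 1/√(0.00144·4.7e-07) = 3.844e+04 rad/s.
Step 2 — f₀ = ω₀/(2π) = 6118 Hz.
Step 3 — Parallel Q: Q = R/(ω₀L) = 4970/(3.844e+04·0.00144) = 89.79.
Step 4 — Bandwidth: Δω = ω₀/Q = 428.1 rad/s; BW = Δω/(2π) = 68.13 Hz.

(a) f₀ = 6118 Hz  (b) Q = 89.79  (c) BW = 68.13 Hz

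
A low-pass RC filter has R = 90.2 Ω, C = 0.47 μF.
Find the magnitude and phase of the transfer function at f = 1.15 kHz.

Step 1 — Angular frequency: ω = 2π·1150 = 7226 rad/s.
Step 2 — Transfer function: H(jω) = 1/(1 + jωRC).
Step 3 — Denominator: 1 + jωRC = 1 + j·7226·90.2·4.7e-07 = 1 + j0.3063.
Step 4 — H = 0.9142 - j0.28.
Step 5 — Magnitude: |H| = 0.9561 (-0.4 dB); phase: φ = -17.0°.

|H| = 0.9561 (-0.4 dB), φ = -17.0°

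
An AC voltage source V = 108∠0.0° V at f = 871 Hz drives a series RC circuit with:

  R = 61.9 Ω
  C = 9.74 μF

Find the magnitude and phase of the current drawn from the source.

Step 1 — Angular frequency: ω = 2π·f = 2π·871 = 5473 rad/s.
Step 2 — Component impedances:
  R: Z = R = 61.9 Ω
  C: Z = 1/(jωC) = -j/(ω·C) = 0 - j18.76 Ω
Step 3 — Series combination: Z_total = R + C = 61.9 - j18.76 Ω = 64.68∠-16.9° Ω.
Step 4 — Source phasor: V = 108∠0.0° V = 108 V.
Step 5 — Ohm's law: I = V / Z_total = (108) / (61.9 - j18.76) = 1.598 + j0.4843 A.
Step 6 — Convert to polar: |I| = 1.67 A, ∠I = 16.9°.

I = 1.67∠16.9° A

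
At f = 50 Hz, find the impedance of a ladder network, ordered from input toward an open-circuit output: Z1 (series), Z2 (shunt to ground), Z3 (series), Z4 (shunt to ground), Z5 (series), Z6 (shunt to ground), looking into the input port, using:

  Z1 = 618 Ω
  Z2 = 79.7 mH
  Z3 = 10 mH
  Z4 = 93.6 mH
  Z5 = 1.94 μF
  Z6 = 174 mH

Step 1 — Angular frequency: ω = 2π·f = 2π·50 = 314.2 rad/s.
Step 2 — Component impedances:
  Z1: Z = R = 618 Ω
  Z2: Z = jωL = j·314.2·0.0797 = 0 + j25.04 Ω
  Z3: Z = jωL = j·314.2·0.01 = 0 + j3.142 Ω
  Z4: Z = jωL = j·314.2·0.0936 = 0 + j29.41 Ω
  Z5: Z = 1/(jωC) = -j/(ω·C) = 0 - j1641 Ω
  Z6: Z = jωL = j·314.2·0.174 = 0 + j54.66 Ω
Step 3 — Ladder network (open output): work backward from the far end, alternating series and parallel combinations. Z_in = 618 + j14.26 Ω = 618.2∠1.3° Ω.

Z = 618 + j14.26 Ω = 618.2∠1.3° Ω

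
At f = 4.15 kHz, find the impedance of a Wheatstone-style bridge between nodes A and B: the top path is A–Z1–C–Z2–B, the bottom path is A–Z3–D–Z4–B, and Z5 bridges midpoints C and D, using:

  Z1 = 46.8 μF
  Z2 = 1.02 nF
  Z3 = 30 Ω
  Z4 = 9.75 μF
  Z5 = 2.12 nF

Step 1 — Angular frequency: ω = 2π·f = 2π·4150 = 2.608e+04 rad/s.
Step 2 — Component impedances:
  Z1: Z = 1/(jωC) = -j/(ω·C) = 0 - j0.8195 Ω
  Z2: Z = 1/(jωC) = -j/(ω·C) = 0 - j3.76e+04 Ω
  Z3: Z = R = 30 Ω
  Z4: Z = 1/(jωC) = -j/(ω·C) = 0 - j3.933 Ω
  Z5: Z = 1/(jωC) = -j/(ω·C) = 0 - j1.809e+04 Ω
Step 3 — Bridge requires nodal analysis (the Z5 bridge couples midpoints C and D, so the two paths cannot be reduced to a simple series/parallel combination). Setting node B to ground and injecting 1 A at node A, the 3-node admittance system at A, C, D solves to V_A = Z_AB = 29.99 - j4.007 Ω = 30.26∠-7.6° Ω.

Z = 29.99 - j4.007 Ω = 30.26∠-7.6° Ω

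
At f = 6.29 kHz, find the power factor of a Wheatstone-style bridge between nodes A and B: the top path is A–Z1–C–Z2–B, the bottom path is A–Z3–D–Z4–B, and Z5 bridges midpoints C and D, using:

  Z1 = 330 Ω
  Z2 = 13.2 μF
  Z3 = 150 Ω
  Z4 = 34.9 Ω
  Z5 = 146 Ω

Step 1 — Angular frequency: ω = 2π·f = 2π·6290 = 3.952e+04 rad/s.
Step 2 — Component impedances:
  Z1: Z = R = 330 Ω
  Z2: Z = 1/(jωC) = -j/(ω·C) = 0 - j1.917 Ω
  Z3: Z = R = 150 Ω
  Z4: Z = R = 34.9 Ω
  Z5: Z = R = 146 Ω
Step 3 — Bridge requires nodal analysis (the Z5 bridge couples midpoints C and D, so the two paths cannot be reduced to a simple series/parallel combination). Setting node B to ground and injecting 1 A at node A, the 3-node admittance system at A, C, D solves to V_A = Z_AB = 115.7 - j0.434 Ω = 115.7∠-0.2° Ω.
Step 4 — Power factor: PF = cos(φ) = Re(Z)/|Z| = 115.7/115.7 = 1.
Step 5 — Type: Im(Z) = -0.434 ⇒ leading (phase φ = -0.2°).

PF = 1 (leading, φ = -0.2°)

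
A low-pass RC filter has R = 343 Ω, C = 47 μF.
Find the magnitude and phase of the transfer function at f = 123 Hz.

Step 1 — Angular frequency: ω = 2π·123 = 772.8 rad/s.
Step 2 — Transfer function: H(jω) = 1/(1 + jωRC).
Step 3 — Denominator: 1 + jωRC = 1 + j·772.8·343·4.7e-05 = 1 + j12.46.
Step 4 — H = 0.006401 - j0.07975.
Step 5 — Magnitude: |H| = 0.08001 (-21.9 dB); phase: φ = -85.4°.

|H| = 0.08001 (-21.9 dB), φ = -85.4°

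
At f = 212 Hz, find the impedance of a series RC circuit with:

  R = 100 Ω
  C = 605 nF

Step 1 — Angular frequency: ω = 2π·f = 2π·212 = 1332 rad/s.
Step 2 — Component impedances:
  R: Z = R = 100 Ω
  C: Z = 1/(jωC) = -j/(ω·C) = 0 - j1241 Ω
Step 3 — Series combination: Z_total = R + C = 100 - j1241 Ω = 1245∠-85.4° Ω.

Z = 100 - j1241 Ω = 1245∠-85.4° Ω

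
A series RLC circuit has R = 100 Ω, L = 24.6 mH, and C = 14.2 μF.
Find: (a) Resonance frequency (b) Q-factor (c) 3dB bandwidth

Step 1 — Resonance condition Im(Z)=0 gives ω₀ = 1/√(LC).
Step 2 — ω₀ = 1/√(0.0246·1.42e-05) = 1692 rad/s.
Step 3 — f₀ = ω₀/(2π) = 269.3 Hz.
Step 4 — Series Q: Q = ω₀L/R = 1692·0.0246/100 = 0.4162.
Step 5 — 3dB bandwidth: Δω = ω₀/Q = 4065 rad/s; BW = Δω/(2π) = 647 Hz.

(a) f₀ = 269.3 Hz  (b) Q = 0.4162  (c) BW = 647 Hz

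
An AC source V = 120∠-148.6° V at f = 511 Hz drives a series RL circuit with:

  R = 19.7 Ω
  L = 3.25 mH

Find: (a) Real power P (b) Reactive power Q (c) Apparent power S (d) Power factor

Step 1 — Angular frequency: ω = 2π·f = 2π·511 = 3211 rad/s.
Step 2 — Component impedances:
  R: Z = R = 19.7 Ω
  L: Z = jωL = j·3211·0.00325 = 0 + j10.43 Ω
Step 3 — Series combination: Z_total = R + L = 19.7 + j10.43 Ω = 22.29∠27.9° Ω.
Step 4 — Source phasor: V = 120∠-148.6° V = -102.4 - j62.52 V.
Step 5 — Current: I = V / Z = -5.373 - j0.3277 A = 5.383∠-176.5° A.
Step 6 — Complex power: S = V·I* = 570.8 + j302.4 VA.
Step 7 — Real power: P = Re(S) = 570.8 W.
Step 8 — Reactive power: Q = Im(S) = 302.4 VAR.
Step 9 — Apparent power: |S| = 645.9 VA.
Step 10 — Power factor: PF = P/|S| = 0.8837 (lagging).

(a) P = 570.8 W  (b) Q = 302.4 VAR  (c) S = 645.9 VA  (d) PF = 0.8837 (lagging)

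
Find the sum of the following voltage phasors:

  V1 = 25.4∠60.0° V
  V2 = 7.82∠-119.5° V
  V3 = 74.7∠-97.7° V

Step 1 — Convert each phasor to rectangular form:
  V1 = 25.4·(cos(60.0°) + j·sin(60.0°)) = 12.7 + j22 V
  V2 = 7.82·(cos(-119.5°) + j·sin(-119.5°)) = -3.851 - j6.806 V
  V3 = 74.7·(cos(-97.7°) + j·sin(-97.7°)) = -10.01 - j74.03 V
Step 2 — Sum components: V_total = -1.16 - j58.84 V.
Step 3 — Convert to polar: |V_total| = 58.85 V, ∠V_total = -91.1°.

V_total = 58.85∠-91.1° V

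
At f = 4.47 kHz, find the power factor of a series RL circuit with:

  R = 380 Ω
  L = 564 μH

Step 1 — Angular frequency: ω = 2π·f = 2π·4470 = 2.809e+04 rad/s.
Step 2 — Component impedances:
  R: Z = R = 380 Ω
  L: Z = jωL = j·2.809e+04·0.000564 = 0 + j15.84 Ω
Step 3 — Series combination: Z_total = R + L = 380 + j15.84 Ω = 380.3∠2.4° Ω.
Step 4 — Power factor: PF = cos(φ) = Re(Z)/|Z| = 380/380.33 = 0.9991.
Step 5 — Type: Im(Z) = 15.84 ⇒ lagging (phase φ = 2.4°).

PF = 0.9991 (lagging, φ = 2.4°)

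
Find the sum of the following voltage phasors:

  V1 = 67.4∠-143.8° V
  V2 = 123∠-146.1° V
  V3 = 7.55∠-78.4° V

Step 1 — Convert each phasor to rectangular form:
  V1 = 67.4·(cos(-143.8°) + j·sin(-143.8°)) = -54.39 - j39.81 V
  V2 = 123·(cos(-146.1°) + j·sin(-146.1°)) = -102.1 - j68.6 V
  V3 = 7.55·(cos(-78.4°) + j·sin(-78.4°)) = 1.518 - j7.396 V
Step 2 — Sum components: V_total = -155 - j115.8 V.
Step 3 — Convert to polar: |V_total| = 193.5 V, ∠V_total = -143.2°.

V_total = 193.5∠-143.2° V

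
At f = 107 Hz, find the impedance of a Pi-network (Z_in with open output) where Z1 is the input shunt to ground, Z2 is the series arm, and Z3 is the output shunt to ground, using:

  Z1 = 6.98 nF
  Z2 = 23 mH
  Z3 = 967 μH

Step 1 — Angular frequency: ω = 2π·f = 2π·107 = 672.3 rad/s.
Step 2 — Component impedances:
  Z1: Z = 1/(jωC) = -j/(ω·C) = 0 - j2.131e+05 Ω
  Z2: Z = jωL = j·672.3·0.023 = 0 + j15.46 Ω
  Z3: Z = jωL = j·672.3·0.000967 = 0 + j0.6501 Ω
Step 3 — With open output, the series arm Z2 and the output shunt Z3 appear in series to ground: Z2 + Z3 = 0 + j16.11 Ω.
Step 4 — Parallel with input shunt Z1: Z_in = Z1 || (Z2 + Z3) = 0 + j16.11 Ω = 16.11∠90.0° Ω.

Z = 0 + j16.11 Ω = 16.11∠90.0° Ω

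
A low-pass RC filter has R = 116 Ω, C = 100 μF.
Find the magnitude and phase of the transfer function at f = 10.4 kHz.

Step 1 — Angular frequency: ω = 2π·1.04e+04 = 6.535e+04 rad/s.
Step 2 — Transfer function: H(jω) = 1/(1 + jωRC).
Step 3 — Denominator: 1 + jωRC = 1 + j·6.535e+04·116·0.0001 = 1 + j758.
Step 4 — H = 1.74e-06 - j0.001319.
Step 5 — Magnitude: |H| = 0.001319 (-57.6 dB); phase: φ = -89.9°.

|H| = 0.001319 (-57.6 dB), φ = -89.9°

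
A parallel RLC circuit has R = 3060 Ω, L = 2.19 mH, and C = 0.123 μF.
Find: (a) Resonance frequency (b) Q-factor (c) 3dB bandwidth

Step 1 — Resonance: ω₀ = 1/√(LC) = 1/√(0.00219·1.23e-07) = 6.093e+04 rad/s.
Step 2 — f₀ = ω₀/(2π) = 9697 Hz.
Step 3 — Parallel Q: Q = R/(ω₀L) = 3060/(6.093e+04·0.00219) = 22.93.
Step 4 — Bandwidth: Δω = ω₀/Q = 2657 rad/s; BW = Δω/(2π) = 422.9 Hz.

(a) f₀ = 9697 Hz  (b) Q = 22.93  (c) BW = 422.9 Hz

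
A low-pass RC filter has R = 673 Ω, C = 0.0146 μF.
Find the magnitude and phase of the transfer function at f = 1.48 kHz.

Step 1 — Angular frequency: ω = 2π·1480 = 9299 rad/s.
Step 2 — Transfer function: H(jω) = 1/(1 + jωRC).
Step 3 — Denominator: 1 + jωRC = 1 + j·9299·673·1.46e-08 = 1 + j0.09137.
Step 4 — H = 0.9917 - j0.09061.
Step 5 — Magnitude: |H| = 0.9959 (-0.0 dB); phase: φ = -5.2°.

|H| = 0.9959 (-0.0 dB), φ = -5.2°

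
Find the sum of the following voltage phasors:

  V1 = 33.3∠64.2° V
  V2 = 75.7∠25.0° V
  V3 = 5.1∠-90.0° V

Step 1 — Convert each phasor to rectangular form:
  V1 = 33.3·(cos(64.2°) + j·sin(64.2°)) = 14.49 + j29.98 V
  V2 = 75.7·(cos(25.0°) + j·sin(25.0°)) = 68.61 + j31.99 V
  V3 = 5.1·(cos(-90.0°) + j·sin(-90.0°)) = 0 - j5.1 V
Step 2 — Sum components: V_total = 83.1 + j56.87 V.
Step 3 — Convert to polar: |V_total| = 100.7 V, ∠V_total = 34.4°.

V_total = 100.7∠34.4° V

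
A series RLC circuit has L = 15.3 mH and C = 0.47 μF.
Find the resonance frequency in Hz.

Step 1 — Resonance condition Im(Z)=0 gives ω₀ = 1/√(LC).
Step 2 — ω₀ = 1/√(0.0153·4.7e-07) = 1.179e+04 rad/s.
Step 3 — f₀ = ω₀/(2π) = 1877 Hz.

f₀ = 1877 Hz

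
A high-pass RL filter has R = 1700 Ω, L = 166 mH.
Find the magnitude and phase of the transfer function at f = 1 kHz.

Step 1 — Angular frequency: ω = 2π·1000 = 6283 rad/s.
Step 2 — Transfer function: H(jω) = jωL/(R + jωL).
Step 3 — Numerator jωL = j·1043; denominator R + jωL = 1700 + j1043.
Step 4 — H = 0.2735 + j0.4457.
Step 5 — Magnitude: |H| = 0.523 (-5.6 dB); phase: φ = 58.5°.

|H| = 0.523 (-5.6 dB), φ = 58.5°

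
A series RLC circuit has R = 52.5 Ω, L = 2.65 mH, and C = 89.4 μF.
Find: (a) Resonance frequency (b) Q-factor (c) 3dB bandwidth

Step 1 — Resonance condition Im(Z)=0 gives ω₀ = 1/√(LC).
Step 2 — ω₀ = 1/√(0.00265·8.94e-05) = 2055 rad/s.
Step 3 — f₀ = ω₀/(2π) = 327 Hz.
Step 4 — Series Q: Q = ω₀L/R = 2055·0.00265/52.5 = 0.1037.
Step 5 — 3dB bandwidth: Δω = ω₀/Q = 1.981e+04 rad/s; BW = Δω/(2π) = 3153 Hz.

(a) f₀ = 327 Hz  (b) Q = 0.1037  (c) BW = 3153 Hz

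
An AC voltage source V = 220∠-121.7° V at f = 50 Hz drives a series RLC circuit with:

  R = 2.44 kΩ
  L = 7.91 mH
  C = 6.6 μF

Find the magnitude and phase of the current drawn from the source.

Step 1 — Angular frequency: ω = 2π·f = 2π·50 = 314.2 rad/s.
Step 2 — Component impedances:
  R: Z = R = 2440 Ω
  L: Z = jωL = j·314.2·0.00791 = 0 + j2.485 Ω
  C: Z = 1/(jωC) = -j/(ω·C) = 0 - j482.3 Ω
Step 3 — Series combination: Z_total = R + L + C = 2440 - j479.8 Ω = 2487∠-11.1° Ω.
Step 4 — Source phasor: V = 220∠-121.7° V = -115.6 - j187.2 V.
Step 5 — Ohm's law: I = V / Z_total = (-115.6 - j187.2) / (2440 - j479.8) = -0.03109 - j0.08283 A.
Step 6 — Convert to polar: |I| = 0.08847 A, ∠I = -110.6°.

I = 0.08847∠-110.6° A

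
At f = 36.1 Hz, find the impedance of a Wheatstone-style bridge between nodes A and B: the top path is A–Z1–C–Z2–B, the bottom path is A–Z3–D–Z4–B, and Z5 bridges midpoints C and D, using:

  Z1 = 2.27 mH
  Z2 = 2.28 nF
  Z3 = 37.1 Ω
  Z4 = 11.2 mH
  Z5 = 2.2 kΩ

Step 1 — Angular frequency: ω = 2π·f = 2π·36.1 = 226.8 rad/s.
Step 2 — Component impedances:
  Z1: Z = jωL = j·226.8·0.00227 = 0 + j0.5149 Ω
  Z2: Z = 1/(jωC) = -j/(ω·C) = 0 - j1.934e+06 Ω
  Z3: Z = R = 37.1 Ω
  Z4: Z = jωL = j·226.8·0.0112 = 0 + j2.54 Ω
  Z5: Z = R = 2200 Ω
Step 3 — Bridge requires nodal analysis (the Z5 bridge couples midpoints C and D, so the two paths cannot be reduced to a simple series/parallel combination). Setting node B to ground and injecting 1 A at node A, the 3-node admittance system at A, C, D solves to V_A = Z_AB = 36.48 + j2.54 Ω = 36.57∠4.0° Ω.

Z = 36.48 + j2.54 Ω = 36.57∠4.0° Ω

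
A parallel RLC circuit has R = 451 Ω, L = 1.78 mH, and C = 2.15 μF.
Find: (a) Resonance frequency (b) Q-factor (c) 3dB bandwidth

Step 1 — Resonance: ω₀ = 1/√(LC) = 1/√(0.00178·2.15e-06) = 1.616e+04 rad/s.
Step 2 — f₀ = ω₀/(2π) = 2573 Hz.
Step 3 — Parallel Q: Q = R/(ω₀L) = 451/(1.616e+04·0.00178) = 15.67.
Step 4 — Bandwidth: Δω = ω₀/Q = 1031 rad/s; BW = Δω/(2π) = 164.1 Hz.

(a) f₀ = 2573 Hz  (b) Q = 15.67  (c) BW = 164.1 Hz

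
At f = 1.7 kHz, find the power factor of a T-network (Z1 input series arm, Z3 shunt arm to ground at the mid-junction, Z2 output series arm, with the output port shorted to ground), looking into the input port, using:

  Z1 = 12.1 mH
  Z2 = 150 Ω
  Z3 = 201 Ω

Step 1 — Angular frequency: ω = 2π·f = 2π·1700 = 1.068e+04 rad/s.
Step 2 — Component impedances:
  Z1: Z = jωL = j·1.068e+04·0.0121 = 0 + j129.2 Ω
  Z2: Z = R = 150 Ω
  Z3: Z = R = 201 Ω
Step 3 — With the output port shorted to ground, the output series arm Z2 runs from the junction to ground; the shunt arm Z3 also runs from the junction to ground. They appear in parallel: Z3 || Z2 = 85.9 Ω.
Step 4 — Series with input arm Z1: Z_in = Z1 + (Z3 || Z2) = 85.9 + j129.2 Ω = 155.2∠56.4° Ω.
Step 5 — Power factor: PF = cos(φ) = Re(Z)/|Z| = 85.9/155.2 = 0.5535.
Step 6 — Type: Im(Z) = 129.2 ⇒ lagging (phase φ = 56.4°).

PF = 0.5535 (lagging, φ = 56.4°)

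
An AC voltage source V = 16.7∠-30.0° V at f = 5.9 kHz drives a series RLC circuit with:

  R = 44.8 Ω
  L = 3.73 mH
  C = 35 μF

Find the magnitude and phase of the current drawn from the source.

Step 1 — Angular frequency: ω = 2π·f = 2π·5900 = 3.707e+04 rad/s.
Step 2 — Component impedances:
  R: Z = R = 44.8 Ω
  L: Z = jωL = j·3.707e+04·0.00373 = 0 + j138.3 Ω
  C: Z = 1/(jωC) = -j/(ω·C) = 0 - j0.7707 Ω
Step 3 — Series combination: Z_total = R + L + C = 44.8 + j137.5 Ω = 144.6∠72.0° Ω.
Step 4 — Source phasor: V = 16.7∠-30.0° V = 14.46 - j8.35 V.
Step 5 — Ohm's law: I = V / Z_total = (14.46 - j8.35) / (44.8 + j137.5) = -0.02392 - j0.113 A.
Step 6 — Convert to polar: |I| = 0.1155 A, ∠I = -102.0°.

I = 0.1155∠-102.0° A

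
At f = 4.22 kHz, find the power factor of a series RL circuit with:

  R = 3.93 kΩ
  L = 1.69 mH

Step 1 — Angular frequency: ω = 2π·f = 2π·4220 = 2.652e+04 rad/s.
Step 2 — Component impedances:
  R: Z = R = 3930 Ω
  L: Z = jωL = j·2.652e+04·0.00169 = 0 + j44.81 Ω
Step 3 — Series combination: Z_total = R + L = 3930 + j44.81 Ω = 3930∠0.7° Ω.
Step 4 — Power factor: PF = cos(φ) = Re(Z)/|Z| = 3930/3930.3 = 0.9999.
Step 5 — Type: Im(Z) = 44.81 ⇒ lagging (phase φ = 0.7°).

PF = 0.9999 (lagging, φ = 0.7°)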